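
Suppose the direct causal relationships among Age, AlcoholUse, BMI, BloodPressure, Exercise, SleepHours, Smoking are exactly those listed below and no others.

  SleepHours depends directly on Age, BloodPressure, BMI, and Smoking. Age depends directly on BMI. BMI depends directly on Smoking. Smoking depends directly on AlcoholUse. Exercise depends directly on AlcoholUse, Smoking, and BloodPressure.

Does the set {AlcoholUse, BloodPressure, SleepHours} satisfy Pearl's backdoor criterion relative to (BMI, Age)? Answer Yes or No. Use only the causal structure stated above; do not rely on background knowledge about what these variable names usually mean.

Backdoor paths from BMI to Age (paths whose first edge points into BMI):
  P1: BMI <- Smoking <- AlcoholUse -> Exercise <- BloodPressure -> SleepHours <- Age
  P2: BMI <- Smoking -> Exercise <- BloodPressure -> SleepHours <- Age
  P3: BMI <- Smoking -> SleepHours <- Age
Condition 1 (no descendant of BMI in the set): FAILS — SleepHours is a descendant of BMI.
Condition 2 (every backdoor path blocked by {AlcoholUse, BloodPressure, SleepHours}):
  P1: blocked at fork node AlcoholUse ∈ conditioning set.
  P2: blocked at collider Exercise (neither it nor any descendant is in the conditioning set).
  P3: open — collider(s) SleepHours are conditioned on (or have a conditioned descendant) and no non-collider on the path is in the set.
{AlcoholUse, BloodPressure, SleepHours} does not satisfy the backdoor criterion.

No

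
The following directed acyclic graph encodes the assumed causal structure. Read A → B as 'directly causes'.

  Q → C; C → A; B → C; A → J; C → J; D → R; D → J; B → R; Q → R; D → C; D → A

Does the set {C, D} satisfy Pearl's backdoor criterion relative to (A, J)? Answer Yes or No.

Backdoor paths from A to J (paths whose first edge points into A):
  P1: A <- D -> C -> J
  P2: A <- D -> J
  P3: A <- D -> R <- Q -> C -> J
  P4: A <- D -> R <- B -> C -> J
  P5: A <- C <- Q -> R <- D -> J
  P6: A <- C <- B -> R <- D -> J
  P7: A <- C <- D -> J
  P8: A <- C -> J
Condition 1 (no descendant of A in the set): holds — descendants of A are {J}; none are in {C, D}.
Condition 2 (every backdoor path blocked by {C, D}):
  P1: blocked at fork node D ∈ conditioning set.
  P2: blocked at fork node D ∈ conditioning set.
  P3: blocked at fork node D ∈ conditioning set.
  P4: blocked at fork node D ∈ conditioning set.
  P5: blocked at chain node C ∈ conditioning set.
  P6: blocked at chain node C ∈ conditioning set.
  P7: blocked at chain node C ∈ conditioning set.
  P8: blocked at fork node C ∈ conditioning set.
{C, D} satisfies the backdoor criterion.

Yes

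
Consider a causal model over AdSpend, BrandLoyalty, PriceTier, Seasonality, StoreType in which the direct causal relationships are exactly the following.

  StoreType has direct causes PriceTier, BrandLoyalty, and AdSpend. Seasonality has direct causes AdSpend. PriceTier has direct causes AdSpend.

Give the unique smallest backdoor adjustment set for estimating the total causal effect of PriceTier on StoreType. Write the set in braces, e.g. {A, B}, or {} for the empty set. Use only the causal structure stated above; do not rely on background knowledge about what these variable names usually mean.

{AdSpend}

Variables eligible for adjustment (non-descendants of PriceTier, excluding PriceTier and StoreType): {AdSpend, BrandLoyalty, Seasonality}.
Backdoor paths from PriceTier to StoreType:
  P1: PriceTier <- AdSpend -> StoreType
The empty set is not sufficient: P1 (PriceTier <- AdSpend -> StoreType) has no collider blocking it and no conditioned non-collider, so it is open.
Try {AdSpend}:
  P1: blocked at fork node AdSpend ∈ conditioning set.
{AdSpend} contains no descendant of PriceTier and blocks every backdoor path.
No other singleton works — e.g. {Seasonality} leaves P1 open — so {AdSpend} is the unique smallest valid adjustment set.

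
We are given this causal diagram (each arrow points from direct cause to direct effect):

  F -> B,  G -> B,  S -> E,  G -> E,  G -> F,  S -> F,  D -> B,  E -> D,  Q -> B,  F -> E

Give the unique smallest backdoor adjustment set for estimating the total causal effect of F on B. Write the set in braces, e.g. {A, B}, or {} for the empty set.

{G, S}

Variables eligible for adjustment (non-descendants of F, excluding F and B): {G, Q, S}.
Backdoor paths from F to B:
  P1: F <- S -> E <- G -> B
  P2: F <- S -> E -> D -> B
  P3: F <- G -> E -> D -> B
  P4: F <- G -> B
The empty set is not sufficient: P2 (F <- S -> E -> D -> B) has no collider blocking it and no conditioned non-collider, so it is open.
Try {G, S}:
  P1: blocked at fork node S ∈ conditioning set.
  P2: blocked at fork node S ∈ conditioning set.
  P3: blocked at fork node G ∈ conditioning set.
  P4: blocked at fork node G ∈ conditioning set.
{G, S} contains no descendant of F and blocks every backdoor path.
Every element of {G, S} is needed (dropping G leaves P3 open; dropping S leaves P2 open), so no proper subset is valid.
Among all size-2 subsets of the eligible variables, only {G, S} blocks every backdoor path, so it is the unique smallest valid adjustment set.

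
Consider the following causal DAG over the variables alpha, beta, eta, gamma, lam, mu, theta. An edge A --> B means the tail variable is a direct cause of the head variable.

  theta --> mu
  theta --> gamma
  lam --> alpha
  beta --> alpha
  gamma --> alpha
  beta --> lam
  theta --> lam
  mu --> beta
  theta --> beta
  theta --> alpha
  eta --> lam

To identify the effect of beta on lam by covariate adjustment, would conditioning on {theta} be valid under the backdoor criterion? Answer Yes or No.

Yes

Backdoor paths from beta to lam (paths whose first edge points into beta):
  P1: beta <- theta -> gamma -> alpha <- lam
  P2: beta <- theta -> lam
  P3: beta <- theta -> alpha <- lam
  P4: beta <- mu <- theta -> gamma -> alpha <- lam
  P5: beta <- mu <- theta -> lam
  P6: beta <- mu <- theta -> alpha <- lam
Condition 1 (no descendant of beta in the set): holds — descendants of beta are {alpha, lam}; none are in {theta}.
Condition 2 (every backdoor path blocked by {theta}):
  P1: blocked at fork node theta ∈ conditioning set.
  P2: blocked at fork node theta ∈ conditioning set.
  P3: blocked at fork node theta ∈ conditioning set.
  P4: blocked at fork node theta ∈ conditioning set.
  P5: blocked at fork node theta ∈ conditioning set.
  P6: blocked at fork node theta ∈ conditioning set.
{theta} satisfies the backdoor criterion.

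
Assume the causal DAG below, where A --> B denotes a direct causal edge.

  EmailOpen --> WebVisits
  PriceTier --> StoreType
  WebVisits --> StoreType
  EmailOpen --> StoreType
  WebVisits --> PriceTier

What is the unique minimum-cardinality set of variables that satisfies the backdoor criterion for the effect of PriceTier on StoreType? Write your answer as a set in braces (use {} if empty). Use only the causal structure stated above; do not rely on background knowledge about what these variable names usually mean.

{WebVisits}

Variables eligible for adjustment (non-descendants of PriceTier, excluding PriceTier and StoreType): {EmailOpen, WebVisits}.
Backdoor paths from PriceTier to StoreType:
  P1: PriceTier <- WebVisits <- EmailOpen -> StoreType
  P2: PriceTier <- WebVisits -> StoreType
The empty set is not sufficient: P1 (PriceTier <- WebVisits <- EmailOpen -> StoreType) has no collider blocking it and no conditioned non-collider, so it is open.
Try {WebVisits}:
  P1: blocked at chain node WebVisits ∈ conditioning set.
  P2: blocked at fork node WebVisits ∈ conditioning set.
{WebVisits} contains no descendant of PriceTier and blocks every backdoor path.
No other singleton works — e.g. {EmailOpen} leaves P2 open — so {WebVisits} is the unique smallest valid adjustment set.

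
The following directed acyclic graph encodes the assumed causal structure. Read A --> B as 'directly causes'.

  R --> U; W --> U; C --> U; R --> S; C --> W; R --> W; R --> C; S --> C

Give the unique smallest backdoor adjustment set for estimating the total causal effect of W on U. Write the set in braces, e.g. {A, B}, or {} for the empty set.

Variables eligible for adjustment (non-descendants of W, excluding W and U): {C, R, S}.
Backdoor paths from W to U:
  P1: W <- R -> S -> C -> U
  P2: W <- R -> C -> U
  P3: W <- R -> U
  P4: W <- C <- R -> U
  P5: W <- C <- S <- R -> U
  P6: W <- C -> U
The empty set is not sufficient: P1 (W <- R -> S -> C -> U) has no collider blocking it and no conditioned non-collider, so it is open.
Try {C, R}:
  P1: blocked at fork node R ∈ conditioning set.
  P2: blocked at fork node R ∈ conditioning set.
  P3: blocked at fork node R ∈ conditioning set.
  P4: blocked at chain node C ∈ conditioning set.
  P5: blocked at chain node C ∈ conditioning set.
  P6: blocked at fork node C ∈ conditioning set.
{C, R} contains no descendant of W and blocks every backdoor path.
Every element of {C, R} is needed (dropping C leaves P6 open; dropping R leaves P3 open), so no proper subset is valid.
Among all size-2 subsets of the eligible variables, only {C, R} blocks every backdoor path, so it is the unique smallest valid adjustment set.

{C, R}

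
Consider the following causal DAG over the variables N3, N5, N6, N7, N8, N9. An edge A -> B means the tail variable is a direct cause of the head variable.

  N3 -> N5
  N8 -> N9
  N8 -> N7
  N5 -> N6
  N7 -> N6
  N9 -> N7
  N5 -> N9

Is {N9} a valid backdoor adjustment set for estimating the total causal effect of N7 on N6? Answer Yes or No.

Backdoor paths from N7 to N6 (paths whose first edge points into N7):
  P1: N7 <- N8 -> N9 <- N5 -> N6
  P2: N7 <- N9 <- N5 -> N6
Condition 1 (no descendant of N7 in the set): holds — descendants of N7 are {N6}; none are in {N9}.
Condition 2 (every backdoor path blocked by {N9}):
  P1: open — collider(s) N9 are conditioned on (or have a conditioned descendant) and no non-collider on the path is in the set.
  P2: blocked at chain node N9 ∈ conditioning set.
{N9} does not satisfy the backdoor criterion.

No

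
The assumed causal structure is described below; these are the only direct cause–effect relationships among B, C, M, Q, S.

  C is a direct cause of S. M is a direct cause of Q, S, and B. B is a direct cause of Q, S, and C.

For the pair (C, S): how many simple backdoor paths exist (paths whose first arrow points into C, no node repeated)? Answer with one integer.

3

A backdoor path from C to S is any simple undirected path whose first edge points into C (i.e. leaves C via a parent).
Parents of C: {B}.
Enumerating:
  P1: C <- B <- M -> S
  P2: C <- B -> S
  P3: C <- B -> Q <- M -> S
That exhausts the simple backdoor paths. Count: 3.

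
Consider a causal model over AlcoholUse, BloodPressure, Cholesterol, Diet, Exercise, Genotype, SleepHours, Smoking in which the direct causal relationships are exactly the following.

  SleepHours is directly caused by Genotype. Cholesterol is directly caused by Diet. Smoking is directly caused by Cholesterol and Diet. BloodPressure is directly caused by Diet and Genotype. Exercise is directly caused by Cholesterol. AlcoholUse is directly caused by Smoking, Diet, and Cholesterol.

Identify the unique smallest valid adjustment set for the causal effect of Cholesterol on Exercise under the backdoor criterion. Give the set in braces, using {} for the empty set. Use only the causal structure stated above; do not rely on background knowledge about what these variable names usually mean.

{}

Variables eligible for adjustment (non-descendants of Cholesterol, excluding Cholesterol and Exercise): {BloodPressure, Diet, Genotype, SleepHours}.
Backdoor paths from Cholesterol to Exercise:
  (none)
With no backdoor paths the empty set already satisfies the criterion, and it is trivially minimal.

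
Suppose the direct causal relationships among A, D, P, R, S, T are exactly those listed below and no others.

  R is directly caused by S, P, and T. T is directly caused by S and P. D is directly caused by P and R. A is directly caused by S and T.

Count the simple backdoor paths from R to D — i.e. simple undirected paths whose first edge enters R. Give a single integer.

4

A backdoor path from R to D is any simple undirected path whose first edge points into R (i.e. leaves R via a parent).
Parents of R: {P, S, T}.
Enumerating:
  P1: R <- P -> D
  P2: R <- S -> T <- P -> D
  P3: R <- S -> A <- T <- P -> D
  P4: R <- T <- P -> D
That exhausts the simple backdoor paths. Count: 4.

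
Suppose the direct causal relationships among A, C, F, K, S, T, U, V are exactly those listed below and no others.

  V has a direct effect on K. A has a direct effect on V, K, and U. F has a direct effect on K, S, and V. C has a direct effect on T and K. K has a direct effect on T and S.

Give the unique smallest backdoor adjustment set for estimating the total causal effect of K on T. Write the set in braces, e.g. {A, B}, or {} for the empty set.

Variables eligible for adjustment (non-descendants of K, excluding K and T): {A, C, F, U, V}.
Backdoor paths from K to T:
  P1: K <- C -> T
The empty set is not sufficient: P1 (K <- C -> T) has no collider blocking it and no conditioned non-collider, so it is open.
Try {C}:
  P1: blocked at fork node C ∈ conditioning set.
{C} contains no descendant of K and blocks every backdoor path.
No other singleton works — e.g. {A} leaves P1 open — so {C} is the unique smallest valid adjustment set.

{C}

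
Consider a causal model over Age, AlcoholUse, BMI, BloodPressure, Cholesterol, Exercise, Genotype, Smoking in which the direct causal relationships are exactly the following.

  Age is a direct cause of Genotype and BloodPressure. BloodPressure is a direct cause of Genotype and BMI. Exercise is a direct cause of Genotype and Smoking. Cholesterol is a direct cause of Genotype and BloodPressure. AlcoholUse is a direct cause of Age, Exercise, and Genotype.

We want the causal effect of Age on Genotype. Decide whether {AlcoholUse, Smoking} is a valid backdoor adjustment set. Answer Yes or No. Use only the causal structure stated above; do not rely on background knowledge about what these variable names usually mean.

Backdoor paths from Age to Genotype (paths whose first edge points into Age):
  P1: Age <- AlcoholUse -> Exercise -> Genotype
  P2: Age <- AlcoholUse -> Genotype
Condition 1 (no descendant of Age in the set): holds — descendants of Age are {BMI, BloodPressure, Genotype}; none are in {AlcoholUse, Smoking}.
Condition 2 (every backdoor path blocked by {AlcoholUse, Smoking}):
  P1: blocked at fork node AlcoholUse ∈ conditioning set.
  P2: blocked at fork node AlcoholUse ∈ conditioning set.
{AlcoholUse, Smoking} satisfies the backdoor criterion.

Yes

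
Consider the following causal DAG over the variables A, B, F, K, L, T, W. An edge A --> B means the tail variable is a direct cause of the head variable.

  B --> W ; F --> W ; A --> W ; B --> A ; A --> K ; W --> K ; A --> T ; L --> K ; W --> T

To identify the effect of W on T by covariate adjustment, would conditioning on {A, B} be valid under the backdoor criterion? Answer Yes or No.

Yes

Backdoor paths from W to T (paths whose first edge points into W):
  P1: W <- B -> A -> T
  P2: W <- A -> T
Condition 1 (no descendant of W in the set): holds — descendants of W are {K, T}; none are in {A, B}.
Condition 2 (every backdoor path blocked by {A, B}):
  P1: blocked at fork node B ∈ conditioning set.
  P2: blocked at fork node A ∈ conditioning set.
{A, B} satisfies the backdoor criterion.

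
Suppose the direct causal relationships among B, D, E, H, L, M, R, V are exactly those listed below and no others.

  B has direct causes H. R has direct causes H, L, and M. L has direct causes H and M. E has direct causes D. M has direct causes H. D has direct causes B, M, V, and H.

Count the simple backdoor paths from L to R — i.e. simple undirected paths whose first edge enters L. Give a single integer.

A backdoor path from L to R is any simple undirected path whose first edge points into L (i.e. leaves L via a parent).
Parents of L: {H, M}.
Enumerating:
  P1: L <- H -> M -> R
  P2: L <- H -> B -> D <- M -> R
  P3: L <- H -> D <- M -> R
  P4: L <- H -> R
  P5: L <- M <- H -> R
  P6: L <- M -> D <- H -> R
  P7: L <- M -> D <- B <- H -> R
  P8: L <- M -> R
That exhausts the simple backdoor paths. Count: 8.

8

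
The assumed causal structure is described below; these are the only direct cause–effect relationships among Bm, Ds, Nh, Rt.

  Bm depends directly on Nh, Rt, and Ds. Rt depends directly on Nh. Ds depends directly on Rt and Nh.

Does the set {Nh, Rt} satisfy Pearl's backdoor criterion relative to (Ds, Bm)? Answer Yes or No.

Yes

Backdoor paths from Ds to Bm (paths whose first edge points into Ds):
  P1: Ds <- Nh -> Rt -> Bm
  P2: Ds <- Nh -> Bm
  P3: Ds <- Rt <- Nh -> Bm
  P4: Ds <- Rt -> Bm
Condition 1 (no descendant of Ds in the set): holds — descendants of Ds are {Bm}; none are in {Nh, Rt}.
Condition 2 (every backdoor path blocked by {Nh, Rt}):
  P1: blocked at fork node Nh ∈ conditioning set.
  P2: blocked at fork node Nh ∈ conditioning set.
  P3: blocked at chain node Rt ∈ conditioning set.
  P4: blocked at fork node Rt ∈ conditioning set.
{Nh, Rt} satisfies the backdoor criterion.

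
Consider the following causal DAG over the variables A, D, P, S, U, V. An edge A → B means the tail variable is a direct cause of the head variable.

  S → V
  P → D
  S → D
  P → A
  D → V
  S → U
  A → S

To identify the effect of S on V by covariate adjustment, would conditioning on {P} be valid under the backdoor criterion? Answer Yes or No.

Yes

Backdoor paths from S to V (paths whose first edge points into S):
  P1: S <- A <- P -> D -> V
Condition 1 (no descendant of S in the set): holds — descendants of S are {D, U, V}; none are in {P}.
Condition 2 (every backdoor path blocked by {P}):
  P1: blocked at fork node P ∈ conditioning set.
{P} satisfies the backdoor criterion.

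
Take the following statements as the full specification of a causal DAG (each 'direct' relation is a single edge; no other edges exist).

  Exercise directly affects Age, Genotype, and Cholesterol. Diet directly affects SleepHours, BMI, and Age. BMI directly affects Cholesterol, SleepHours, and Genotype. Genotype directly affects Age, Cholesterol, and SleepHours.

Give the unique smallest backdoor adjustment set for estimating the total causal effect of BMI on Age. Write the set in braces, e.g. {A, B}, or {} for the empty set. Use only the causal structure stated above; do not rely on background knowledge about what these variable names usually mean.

Variables eligible for adjustment (non-descendants of BMI, excluding BMI and Age): {Diet, Exercise}.
Backdoor paths from BMI to Age:
  P1: BMI <- Diet -> SleepHours <- Genotype <- Exercise -> Age
  P2: BMI <- Diet -> SleepHours <- Genotype -> Cholesterol <- Exercise -> Age
  P3: BMI <- Diet -> SleepHours <- Genotype -> Age
  P4: BMI <- Diet -> Age
The empty set is not sufficient: P4 (BMI <- Diet -> Age) has no collider blocking it and no conditioned non-collider, so it is open.
Try {Diet}:
  P1: blocked at fork node Diet ∈ conditioning set.
  P2: blocked at fork node Diet ∈ conditioning set.
  P3: blocked at fork node Diet ∈ conditioning set.
  P4: blocked at fork node Diet ∈ conditioning set.
{Diet} contains no descendant of BMI and blocks every backdoor path.
No other singleton works — e.g. {Exercise} leaves P4 open — so {Diet} is the unique smallest valid adjustment set.

{Diet}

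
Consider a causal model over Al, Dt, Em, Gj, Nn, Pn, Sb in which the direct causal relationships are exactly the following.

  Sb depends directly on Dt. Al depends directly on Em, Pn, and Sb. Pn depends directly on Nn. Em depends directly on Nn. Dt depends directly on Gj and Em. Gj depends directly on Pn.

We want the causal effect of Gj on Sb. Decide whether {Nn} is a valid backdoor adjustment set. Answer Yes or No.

Backdoor paths from Gj to Sb (paths whose first edge points into Gj):
  P1: Gj <- Pn <- Nn -> Em -> Dt -> Sb
  P2: Gj <- Pn <- Nn -> Em -> Al <- Sb
  P3: Gj <- Pn -> Al <- Em -> Dt -> Sb
  P4: Gj <- Pn -> Al <- Sb
Condition 1 (no descendant of Gj in the set): holds — descendants of Gj are {Al, Dt, Sb}; none are in {Nn}.
Condition 2 (every backdoor path blocked by {Nn}):
  P1: blocked at fork node Nn ∈ conditioning set.
  P2: blocked at fork node Nn ∈ conditioning set.
  P3: blocked at collider Al (neither it nor any descendant is in the conditioning set).
  P4: blocked at collider Al (neither it nor any descendant is in the conditioning set).
{Nn} satisfies the backdoor criterion.

Yes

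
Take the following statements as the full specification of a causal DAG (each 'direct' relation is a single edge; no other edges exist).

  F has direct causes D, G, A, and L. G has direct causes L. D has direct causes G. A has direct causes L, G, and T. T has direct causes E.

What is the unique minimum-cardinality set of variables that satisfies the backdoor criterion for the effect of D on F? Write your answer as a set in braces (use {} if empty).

{G}

Variables eligible for adjustment (non-descendants of D, excluding D and F): {A, E, G, L, T}.
Backdoor paths from D to F:
  P1: D <- G <- L -> A -> F
  P2: D <- G <- L -> F
  P3: D <- G -> A <- L -> F
  P4: D <- G -> A -> F
  P5: D <- G -> F
The empty set is not sufficient: P1 (D <- G <- L -> A -> F) has no collider blocking it and no conditioned non-collider, so it is open.
Try {G}:
  P1: blocked at chain node G ∈ conditioning set.
  P2: blocked at chain node G ∈ conditioning set.
  P3: blocked at fork node G ∈ conditioning set.
  P4: blocked at fork node G ∈ conditioning set.
  P5: blocked at fork node G ∈ conditioning set.
{G} contains no descendant of D and blocks every backdoor path.
No other singleton works — e.g. {E} leaves P1 open — so {G} is the unique smallest valid adjustment set.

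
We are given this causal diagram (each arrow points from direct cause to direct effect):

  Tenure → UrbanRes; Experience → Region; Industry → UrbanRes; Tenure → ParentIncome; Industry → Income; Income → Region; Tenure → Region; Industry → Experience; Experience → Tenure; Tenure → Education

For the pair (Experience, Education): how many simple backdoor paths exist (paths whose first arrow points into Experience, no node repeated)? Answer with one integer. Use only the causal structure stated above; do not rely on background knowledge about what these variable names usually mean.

A backdoor path from Experience to Education is any simple undirected path whose first edge points into Experience (i.e. leaves Experience via a parent).
Parents of Experience: {Industry}.
Enumerating:
  P1: Experience <- Industry -> Income -> Region <- Tenure -> Education
  P2: Experience <- Industry -> UrbanRes <- Tenure -> Education
That exhausts the simple backdoor paths. Count: 2.

2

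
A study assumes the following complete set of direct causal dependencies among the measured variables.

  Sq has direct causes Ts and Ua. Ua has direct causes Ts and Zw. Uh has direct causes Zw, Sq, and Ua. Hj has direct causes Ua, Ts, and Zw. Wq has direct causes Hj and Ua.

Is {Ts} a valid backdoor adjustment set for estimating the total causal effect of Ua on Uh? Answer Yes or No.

Backdoor paths from Ua to Uh (paths whose first edge points into Ua):
  P1: Ua <- Ts -> Hj <- Zw -> Uh
  P2: Ua <- Ts -> Sq -> Uh
  P3: Ua <- Zw -> Hj <- Ts -> Sq -> Uh
  P4: Ua <- Zw -> Uh
Condition 1 (no descendant of Ua in the set): holds — descendants of Ua are {Hj, Sq, Uh, Wq}; none are in {Ts}.
Condition 2 (every backdoor path blocked by {Ts}):
  P1: blocked at fork node Ts ∈ conditioning set.
  P2: blocked at fork node Ts ∈ conditioning set.
  P3: blocked at collider Hj (neither it nor any descendant is in the conditioning set).
  P4: open — no interior node is in the conditioning set.
{Ts} does not satisfy the backdoor criterion.

No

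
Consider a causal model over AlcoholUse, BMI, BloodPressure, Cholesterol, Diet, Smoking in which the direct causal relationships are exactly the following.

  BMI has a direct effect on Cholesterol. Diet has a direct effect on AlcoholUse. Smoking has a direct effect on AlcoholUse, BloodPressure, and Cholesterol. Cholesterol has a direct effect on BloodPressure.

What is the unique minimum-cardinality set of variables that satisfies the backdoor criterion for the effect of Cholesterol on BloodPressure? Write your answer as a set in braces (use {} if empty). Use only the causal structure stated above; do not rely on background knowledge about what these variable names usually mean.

{Smoking}

Variables eligible for adjustment (non-descendants of Cholesterol, excluding Cholesterol and BloodPressure): {AlcoholUse, BMI, Diet, Smoking}.
Backdoor paths from Cholesterol to BloodPressure:
  P1: Cholesterol <- Smoking -> BloodPressure
The empty set is not sufficient: P1 (Cholesterol <- Smoking -> BloodPressure) has no collider blocking it and no conditioned non-collider, so it is open.
Try {Smoking}:
  P1: blocked at fork node Smoking ∈ conditioning set.
{Smoking} contains no descendant of Cholesterol and blocks every backdoor path.
No other singleton works — e.g. {BMI} leaves P1 open — so {Smoking} is the unique smallest valid adjustment set.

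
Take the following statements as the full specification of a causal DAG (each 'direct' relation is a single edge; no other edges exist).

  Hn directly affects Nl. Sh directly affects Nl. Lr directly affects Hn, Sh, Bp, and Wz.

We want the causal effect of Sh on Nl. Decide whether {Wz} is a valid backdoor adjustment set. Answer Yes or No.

No

Backdoor paths from Sh to Nl (paths whose first edge points into Sh):
  P1: Sh <- Lr -> Hn -> Nl
Condition 1 (no descendant of Sh in the set): holds — descendants of Sh are {Nl}; none are in {Wz}.
Condition 2 (every backdoor path blocked by {Wz}):
  P1: open — no interior node is in the conditioning set.
{Wz} does not satisfy the backdoor criterion.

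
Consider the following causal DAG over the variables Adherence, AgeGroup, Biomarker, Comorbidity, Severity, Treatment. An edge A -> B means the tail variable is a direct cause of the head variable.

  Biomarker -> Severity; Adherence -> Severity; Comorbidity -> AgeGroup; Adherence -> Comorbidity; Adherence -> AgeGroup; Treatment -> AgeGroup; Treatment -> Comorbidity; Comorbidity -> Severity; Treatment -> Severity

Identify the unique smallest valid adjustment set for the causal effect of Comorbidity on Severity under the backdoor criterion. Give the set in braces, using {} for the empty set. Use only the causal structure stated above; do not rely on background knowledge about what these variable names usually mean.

{Adherence, Treatment}

Variables eligible for adjustment (non-descendants of Comorbidity, excluding Comorbidity and Severity): {Adherence, Biomarker, Treatment}.
Backdoor paths from Comorbidity to Severity:
  P1: Comorbidity <- Adherence -> Severity
  P2: Comorbidity <- Adherence -> AgeGroup <- Treatment -> Severity
  P3: Comorbidity <- Treatment -> Severity
  P4: Comorbidity <- Treatment -> AgeGroup <- Adherence -> Severity
The empty set is not sufficient: P1 (Comorbidity <- Adherence -> Severity) has no collider blocking it and no conditioned non-collider, so it is open.
Try {Adherence, Treatment}:
  P1: blocked at fork node Adherence ∈ conditioning set.
  P2: blocked at fork node Adherence ∈ conditioning set.
  P3: blocked at fork node Treatment ∈ conditioning set.
  P4: blocked at fork node Treatment ∈ conditioning set.
{Adherence, Treatment} contains no descendant of Comorbidity and blocks every backdoor path.
Every element of {Adherence, Treatment} is needed (dropping Adherence leaves P1 open; dropping Treatment leaves P3 open), so no proper subset is valid.
Among all size-2 subsets of the eligible variables, only {Adherence, Treatment} blocks every backdoor path, so it is the unique smallest valid adjustment set.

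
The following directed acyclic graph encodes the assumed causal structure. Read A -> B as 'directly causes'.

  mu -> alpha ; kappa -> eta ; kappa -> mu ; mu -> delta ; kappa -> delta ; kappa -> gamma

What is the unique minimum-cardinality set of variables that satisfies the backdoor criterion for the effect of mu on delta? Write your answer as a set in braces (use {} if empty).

{kappa}

Variables eligible for adjustment (non-descendants of mu, excluding mu and delta): {eta, gamma, kappa}.
Backdoor paths from mu to delta:
  P1: mu <- kappa -> delta
The empty set is not sufficient: P1 (mu <- kappa -> delta) has no collider blocking it and no conditioned non-collider, so it is open.
Try {kappa}:
  P1: blocked at fork node kappa ∈ conditioning set.
{kappa} contains no descendant of mu and blocks every backdoor path.
No other singleton works — e.g. {gamma} leaves P1 open — so {kappa} is the unique smallest valid adjustment set.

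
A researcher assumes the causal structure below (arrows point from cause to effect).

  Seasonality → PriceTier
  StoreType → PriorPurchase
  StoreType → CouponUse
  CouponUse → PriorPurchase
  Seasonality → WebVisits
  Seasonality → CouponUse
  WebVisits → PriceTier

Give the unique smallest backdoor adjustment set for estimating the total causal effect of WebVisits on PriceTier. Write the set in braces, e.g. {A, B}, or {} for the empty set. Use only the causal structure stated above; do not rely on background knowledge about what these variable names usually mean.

Variables eligible for adjustment (non-descendants of WebVisits, excluding WebVisits and PriceTier): {CouponUse, PriorPurchase, Seasonality, StoreType}.
Backdoor paths from WebVisits to PriceTier:
  P1: WebVisits <- Seasonality -> PriceTier
The empty set is not sufficient: P1 (WebVisits <- Seasonality -> PriceTier) has no collider blocking it and no conditioned non-collider, so it is open.
Try {Seasonality}:
  P1: blocked at fork node Seasonality ∈ conditioning set.
{Seasonality} contains no descendant of WebVisits and blocks every backdoor path.
No other singleton works — e.g. {StoreType} leaves P1 open — so {Seasonality} is the unique smallest valid adjustment set.

{Seasonality}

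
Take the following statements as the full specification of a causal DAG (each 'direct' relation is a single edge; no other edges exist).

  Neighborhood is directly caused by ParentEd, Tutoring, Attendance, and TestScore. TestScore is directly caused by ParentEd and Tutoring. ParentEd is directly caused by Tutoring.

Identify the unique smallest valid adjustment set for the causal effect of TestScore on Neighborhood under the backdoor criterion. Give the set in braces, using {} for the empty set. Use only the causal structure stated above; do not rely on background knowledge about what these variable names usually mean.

{ParentEd, Tutoring}

Variables eligible for adjustment (non-descendants of TestScore, excluding TestScore and Neighborhood): {Attendance, ParentEd, Tutoring}.
Backdoor paths from TestScore to Neighborhood:
  P1: TestScore <- Tutoring -> ParentEd -> Neighborhood
  P2: TestScore <- Tutoring -> Neighborhood
  P3: TestScore <- ParentEd <- Tutoring -> Neighborhood
  P4: TestScore <- ParentEd -> Neighborhood
The empty set is not sufficient: P1 (TestScore <- Tutoring -> ParentEd -> Neighborhood) has no collider blocking it and no conditioned non-collider, so it is open.
Try {ParentEd, Tutoring}:
  P1: blocked at fork node Tutoring ∈ conditioning set.
  P2: blocked at fork node Tutoring ∈ conditioning set.
  P3: blocked at chain node ParentEd ∈ conditioning set.
  P4: blocked at fork node ParentEd ∈ conditioning set.
{ParentEd, Tutoring} contains no descendant of TestScore and blocks every backdoor path.
Every element of {ParentEd, Tutoring} is needed (dropping ParentEd leaves P4 open; dropping Tutoring leaves P2 open), so no proper subset is valid.
Among all size-2 subsets of the eligible variables, only {ParentEd, Tutoring} blocks every backdoor path, so it is the unique smallest valid adjustment set.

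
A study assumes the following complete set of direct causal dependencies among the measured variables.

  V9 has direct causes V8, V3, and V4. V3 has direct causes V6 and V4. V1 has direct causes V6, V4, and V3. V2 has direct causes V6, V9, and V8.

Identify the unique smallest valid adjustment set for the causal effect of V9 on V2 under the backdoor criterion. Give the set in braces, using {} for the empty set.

Variables eligible for adjustment (non-descendants of V9, excluding V9 and V2): {V1, V3, V4, V6, V8}.
Backdoor paths from V9 to V2:
  P1: V9 <- V4 -> V3 <- V6 -> V2
  P2: V9 <- V4 -> V3 -> V1 <- V6 -> V2
  P3: V9 <- V4 -> V1 <- V6 -> V2
  P4: V9 <- V4 -> V1 <- V3 <- V6 -> V2
  P5: V9 <- V3 <- V6 -> V2
  P6: V9 <- V3 <- V4 -> V1 <- V6 -> V2
  P7: V9 <- V3 -> V1 <- V6 -> V2
  P8: V9 <- V8 -> V2
The empty set is not sufficient: P5 (V9 <- V3 <- V6 -> V2) has no collider blocking it and no conditioned non-collider, so it is open.
Try {V6, V8}:
  P1: blocked at collider V3 (neither it nor any descendant is in the conditioning set).
  P2: blocked at collider V1 (neither it nor any descendant is in the conditioning set).
  P3: blocked at collider V1 (neither it nor any descendant is in the conditioning set).
  P4: blocked at collider V1 (neither it nor any descendant is in the conditioning set).
  P5: blocked at fork node V6 ∈ conditioning set.
  P6: blocked at collider V1 (neither it nor any descendant is in the conditioning set).
  P7: blocked at collider V1 (neither it nor any descendant is in the conditioning set).
  P8: blocked at fork node V8 ∈ conditioning set.
{V6, V8} contains no descendant of V9 and blocks every backdoor path.
Every element of {V6, V8} is needed (dropping V6 leaves P5 open; dropping V8 leaves P8 open), so no proper subset is valid.
Among all size-2 subsets of the eligible variables, only {V6, V8} blocks every backdoor path, so it is the unique smallest valid adjustment set.

{V6, V8}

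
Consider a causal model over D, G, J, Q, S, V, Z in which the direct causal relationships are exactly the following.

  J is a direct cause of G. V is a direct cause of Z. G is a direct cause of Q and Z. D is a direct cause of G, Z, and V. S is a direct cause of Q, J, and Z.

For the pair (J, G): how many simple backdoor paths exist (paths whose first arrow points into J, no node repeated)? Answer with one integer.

A backdoor path from J to G is any simple undirected path whose first edge points into J (i.e. leaves J via a parent).
Parents of J: {S}.
Enumerating:
  P1: J <- S -> Q <- G
  P2: J <- S -> Z <- D -> G
  P3: J <- S -> Z <- G
  P4: J <- S -> Z <- V <- D -> G
That exhausts the simple backdoor paths. Count: 4.

4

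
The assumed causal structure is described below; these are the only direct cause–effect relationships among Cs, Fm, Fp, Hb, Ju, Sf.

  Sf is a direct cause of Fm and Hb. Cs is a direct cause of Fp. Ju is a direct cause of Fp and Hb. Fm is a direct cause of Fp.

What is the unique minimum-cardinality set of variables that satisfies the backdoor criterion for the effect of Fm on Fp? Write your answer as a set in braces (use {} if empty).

{}

Variables eligible for adjustment (non-descendants of Fm, excluding Fm and Fp): {Cs, Hb, Ju, Sf}.
Backdoor paths from Fm to Fp:
  P1: Fm <- Sf -> Hb <- Ju -> Fp
Each backdoor path contains an unconditioned collider, so every path is already blocked with the empty conditioning set:
  P1: blocked at collider Hb (neither it nor any descendant is in the conditioning set).
The empty set is therefore the unique smallest valid set.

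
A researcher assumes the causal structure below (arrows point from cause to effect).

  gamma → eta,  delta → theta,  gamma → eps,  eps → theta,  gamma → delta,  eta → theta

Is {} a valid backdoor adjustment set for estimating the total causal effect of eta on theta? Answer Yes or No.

Backdoor paths from eta to theta (paths whose first edge points into eta):
  P1: eta <- gamma -> eps -> theta
  P2: eta <- gamma -> delta -> theta
Condition 1 (no descendant of eta in the set): holds — descendants of eta are {theta}; none are in {}.
Condition 2 (every backdoor path blocked by {}):
  P1: open — no interior node is in the conditioning set.
  P2: open — no interior node is in the conditioning set.
{} does not satisfy the backdoor criterion.

No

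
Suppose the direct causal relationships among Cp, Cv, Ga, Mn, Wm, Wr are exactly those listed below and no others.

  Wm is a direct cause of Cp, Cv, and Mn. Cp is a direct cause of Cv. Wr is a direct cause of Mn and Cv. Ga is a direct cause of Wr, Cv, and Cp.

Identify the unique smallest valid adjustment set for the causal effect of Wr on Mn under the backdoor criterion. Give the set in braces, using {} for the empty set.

{}

Variables eligible for adjustment (non-descendants of Wr, excluding Wr and Mn): {Cp, Ga, Wm}.
Backdoor paths from Wr to Mn:
  P1: Wr <- Ga -> Cp <- Wm -> Mn
  P2: Wr <- Ga -> Cp -> Cv <- Wm -> Mn
  P3: Wr <- Ga -> Cv <- Wm -> Mn
  P4: Wr <- Ga -> Cv <- Cp <- Wm -> Mn
Each backdoor path contains an unconditioned collider, so every path is already blocked with the empty conditioning set:
  P1: blocked at collider Cp (neither it nor any descendant is in the conditioning set).
  P2: blocked at collider Cv (neither it nor any descendant is in the conditioning set).
  P3: blocked at collider Cv (neither it nor any descendant is in the conditioning set).
  P4: blocked at collider Cv (neither it nor any descendant is in the conditioning set).
The empty set is therefore the unique smallest valid set.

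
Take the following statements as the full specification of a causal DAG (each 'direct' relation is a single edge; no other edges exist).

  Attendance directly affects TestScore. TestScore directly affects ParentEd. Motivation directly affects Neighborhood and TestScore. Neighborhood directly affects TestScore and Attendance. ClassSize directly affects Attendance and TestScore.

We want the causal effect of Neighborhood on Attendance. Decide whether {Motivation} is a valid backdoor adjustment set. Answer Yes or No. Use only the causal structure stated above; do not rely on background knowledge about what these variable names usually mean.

Backdoor paths from Neighborhood to Attendance (paths whose first edge points into Neighborhood):
  P1: Neighborhood <- Motivation -> TestScore <- ClassSize -> Attendance
  P2: Neighborhood <- Motivation -> TestScore <- Attendance
Condition 1 (no descendant of Neighborhood in the set): holds — descendants of Neighborhood are {Attendance, ParentEd, TestScore}; none are in {Motivation}.
Condition 2 (every backdoor path blocked by {Motivation}):
  P1: blocked at fork node Motivation ∈ conditioning set.
  P2: blocked at fork node Motivation ∈ conditioning set.
{Motivation} satisfies the backdoor criterion.

Yes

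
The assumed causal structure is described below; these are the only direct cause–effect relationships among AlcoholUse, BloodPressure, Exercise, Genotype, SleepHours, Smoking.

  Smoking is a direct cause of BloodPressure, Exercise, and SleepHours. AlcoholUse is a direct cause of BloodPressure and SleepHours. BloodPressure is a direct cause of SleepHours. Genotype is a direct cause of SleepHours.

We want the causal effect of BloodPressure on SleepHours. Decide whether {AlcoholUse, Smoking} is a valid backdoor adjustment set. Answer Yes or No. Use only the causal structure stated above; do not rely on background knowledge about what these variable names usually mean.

Backdoor paths from BloodPressure to SleepHours (paths whose first edge points into BloodPressure):
  P1: BloodPressure <- Smoking -> SleepHours
  P2: BloodPressure <- AlcoholUse -> SleepHours
Condition 1 (no descendant of BloodPressure in the set): holds — descendants of BloodPressure are {SleepHours}; none are in {AlcoholUse, Smoking}.
Condition 2 (every backdoor path blocked by {AlcoholUse, Smoking}):
  P1: blocked at fork node Smoking ∈ conditioning set.
  P2: blocked at fork node AlcoholUse ∈ conditioning set.
{AlcoholUse, Smoking} satisfies the backdoor criterion.

Yes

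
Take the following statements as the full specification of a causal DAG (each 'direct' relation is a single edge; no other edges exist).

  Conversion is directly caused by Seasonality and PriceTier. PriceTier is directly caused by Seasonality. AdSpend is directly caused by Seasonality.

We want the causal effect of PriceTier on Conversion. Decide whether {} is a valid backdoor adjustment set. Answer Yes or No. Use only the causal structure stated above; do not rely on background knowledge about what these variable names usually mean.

No

Backdoor paths from PriceTier to Conversion (paths whose first edge points into PriceTier):
  P1: PriceTier <- Seasonality -> Conversion
Condition 1 (no descendant of PriceTier in the set): holds — descendants of PriceTier are {Conversion}; none are in {}.
Condition 2 (every backdoor path blocked by {}):
  P1: open — no interior node is in the conditioning set.
{} does not satisfy the backdoor criterion.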